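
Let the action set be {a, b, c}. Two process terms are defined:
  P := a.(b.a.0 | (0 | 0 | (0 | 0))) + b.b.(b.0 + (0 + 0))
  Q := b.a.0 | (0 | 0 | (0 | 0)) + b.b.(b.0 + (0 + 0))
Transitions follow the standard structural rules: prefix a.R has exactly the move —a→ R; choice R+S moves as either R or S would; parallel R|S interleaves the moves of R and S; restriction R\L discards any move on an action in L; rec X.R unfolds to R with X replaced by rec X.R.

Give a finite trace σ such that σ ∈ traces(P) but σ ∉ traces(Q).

a

Reachable graph of P (7 states):
  s0 = a.(b.a.0 | (0 | 0 | (0 | 0))) + b.b.(b.0 + (0 + 0)) | ··a··> s1, ··b··> s2
  s1 = b.a.0 | (0 | 0 | (0 | 0)) | ··b··> s3
  s2 = b.(b.0 + (0 + 0)) | ··b··> s4
  s3 = a.0 | (0 | 0 | (0 | 0)) | ··a··> s5
  s4 = b.0 + (0 + 0) | ··b··> s6
  s5 = 0 | (0 | 0 | (0 | 0)) | (no moves)
  s6 = 0 | (no moves)
Reachable graph of Q (6 states):
  t0 = b.a.0 | (0 | 0 | (0 | 0)) + b.b.(b.0 + (0 + 0)) | ··b··> t1, ··b··> t2
  t1 = a.0 | (0 | 0 | (0 | 0)) | ··a··> t3
  t2 = b.(b.0 + (0 + 0)) | ··b··> t4
  t3 = 0 | (0 | 0 | (0 | 0)) | (no moves)
  t4 = b.0 + (0 + 0) | ··b··> t5
  t5 = 0 | (no moves)
Executing a from P (initial set {s0}):
  step 1 (a): {s1}
  — P admits the full trace.
Executing a from Q (initial set {t0}):
  step 1 (a): ∅ (Q stuck)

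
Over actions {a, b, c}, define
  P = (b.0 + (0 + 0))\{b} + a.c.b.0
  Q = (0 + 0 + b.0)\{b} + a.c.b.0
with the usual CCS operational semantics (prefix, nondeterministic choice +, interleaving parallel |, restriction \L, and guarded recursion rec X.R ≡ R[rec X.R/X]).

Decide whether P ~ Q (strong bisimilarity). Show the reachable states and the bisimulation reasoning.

YES

P's transition system — 4 states:
  s0 = (b.0 + (0 + 0))\{b} + a.c.b.0 → ··a··> s1
  s1 = c.b.0 → ··c··> s2
  s2 = b.0 → ··b··> s3
  s3 = 0 → ·
Q's transition system — 4 states:
  t0 = (0 + 0 + b.0)\{b} + a.c.b.0 → ··a··> t1
  t1 = c.b.0 → ··c··> t2
  t2 = b.0 → ··b··> t3
  t3 = 0 → ·
Partition-refinement fixed point:
  B0 = {s0, t0}
  B1 = {s1, t1}
  B2 = {s2, t2}
  B3 = {s3, t3}
s0 ∈ B0, t0 ∈ B0 → same block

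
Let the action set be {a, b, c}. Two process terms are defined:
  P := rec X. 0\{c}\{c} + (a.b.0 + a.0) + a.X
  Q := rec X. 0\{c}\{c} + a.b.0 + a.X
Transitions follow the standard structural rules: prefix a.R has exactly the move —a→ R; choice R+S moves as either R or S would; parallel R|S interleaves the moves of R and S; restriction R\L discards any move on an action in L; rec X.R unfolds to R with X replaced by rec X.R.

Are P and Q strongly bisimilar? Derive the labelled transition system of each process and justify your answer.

NO

Reachable graph of P (3 states):
  m0 = rec X. 0\{c}\{c} + (a.b.0 + a.0) + a.X :: --a--▸ m0, --a--▸ m1, --a--▸ m2
  m1 = 0 :: ∅
  m2 = b.0 :: --b--▸ m1
Reachable graph of Q (3 states):
  n0 = rec X. 0\{c}\{c} + a.b.0 + a.X :: --a--▸ n0, --a--▸ n1
  n1 = b.0 :: --b--▸ n2
  n2 = 0 :: ∅
Coarsest stable partition (strong bisimilarity classes):
  B0 = {m0}
  B1 = {m2, n1}
  B2 = {m1, n2}
  B3 = {n0}
m0 ∈ B0, n0 ∈ B3 → different blocks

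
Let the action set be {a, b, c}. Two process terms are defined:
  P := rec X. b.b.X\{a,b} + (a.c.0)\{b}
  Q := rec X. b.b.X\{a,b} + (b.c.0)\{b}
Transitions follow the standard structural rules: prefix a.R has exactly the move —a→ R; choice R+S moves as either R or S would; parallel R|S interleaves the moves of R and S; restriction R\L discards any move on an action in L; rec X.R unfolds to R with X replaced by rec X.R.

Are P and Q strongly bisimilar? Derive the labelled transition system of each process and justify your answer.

P ≁ Q

P's transition system — 5 states:
  s0 = rec X. b.b.X\{a,b} + (a.c.0)\{b} → --a--▸ s1, --b--▸ s2
  s1 = (c.0)\{b} → --c--▸ s3
  s2 = b.(rec X. b.b.X\{a,b} + (a.c.0)\{b})\{a,b} → --b--▸ s4
  s3 = 0\{b} → stopped
  s4 = (rec X. b.b.X\{a,b} + (a.c.0)\{b})\{a,b} → stopped
Q's transition system — 3 states:
  t0 = rec X. b.b.X\{a,b} + (b.c.0)\{b} → --b--▸ t1
  t1 = b.(rec X. b.b.X\{a,b} + (b.c.0)\{b})\{a,b} → --b--▸ t2
  t2 = (rec X. b.b.X\{a,b} + (b.c.0)\{b})\{a,b} → stopped
Coarsest stable partition (strong bisimilarity classes):
  B0 = {s0}
  B1 = {s2, t1}
  B2 = {s3, s4, t2}
  B3 = {s1}
  B4 = {t0}
s0 ∈ B0, t0 ∈ B4 → different blocks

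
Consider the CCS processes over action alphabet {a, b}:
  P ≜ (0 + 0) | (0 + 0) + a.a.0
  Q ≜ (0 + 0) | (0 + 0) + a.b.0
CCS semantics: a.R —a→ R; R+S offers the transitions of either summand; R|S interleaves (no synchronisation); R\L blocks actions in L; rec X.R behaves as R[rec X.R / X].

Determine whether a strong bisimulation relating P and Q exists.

NO

P's transition system — 3 states:
  u0 = (0 + 0) | (0 + 0) + a.a.0 | --a--▸ u1
  u1 = a.0 | --a--▸ u2
  u2 = 0 | (no moves)
Q's transition system — 3 states:
  v0 = (0 + 0) | (0 + 0) + a.b.0 | --a--▸ v1
  v1 = b.0 | --b--▸ v2
  v2 = 0 | (no moves)
Coarsest stable partition (strong bisimilarity classes):
  B0 = {u0}
  B1 = {u1}
  B2 = {u2, v2}
  B3 = {v0}
  B4 = {v1}
u0 ∈ B0, v0 ∈ B3 → different blocks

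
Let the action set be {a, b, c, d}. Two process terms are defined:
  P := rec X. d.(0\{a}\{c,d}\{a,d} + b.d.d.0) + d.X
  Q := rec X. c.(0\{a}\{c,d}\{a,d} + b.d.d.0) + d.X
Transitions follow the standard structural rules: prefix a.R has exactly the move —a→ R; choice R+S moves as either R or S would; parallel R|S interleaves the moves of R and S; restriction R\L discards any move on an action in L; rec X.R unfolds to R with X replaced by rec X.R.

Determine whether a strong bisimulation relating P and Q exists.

P ≁ Q

P's transition system — 5 states:
  s0 = rec X. d.(0\{a}\{c,d}\{a,d} + b.d.d.0) + d.X ⊢ --d--▸ s0, --d--▸ s1
  s1 = 0\{a}\{c,d}\{a,d} + b.d.d.0 ⊢ --b--▸ s2
  s2 = d.d.0 ⊢ --d--▸ s3
  s3 = d.0 ⊢ --d--▸ s4
  s4 = 0 ⊢ ·
Q's transition system — 5 states:
  t0 = rec X. c.(0\{a}\{c,d}\{a,d} + b.d.d.0) + d.X ⊢ --c--▸ t1, --d--▸ t0
  t1 = 0\{a}\{c,d}\{a,d} + b.d.d.0 ⊢ --b--▸ t2
  t2 = d.d.0 ⊢ --d--▸ t3
  t3 = d.0 ⊢ --d--▸ t4
  t4 = 0 ⊢ ·
Coarsest stable partition (strong bisimilarity classes):
  B0 = {s0}
  B1 = {s1, t1}
  B2 = {s2, t2}
  B3 = {s3, t3}
  B4 = {s4, t4}
  B5 = {t0}
s0 ∈ B0, t0 ∈ B5 → different blocks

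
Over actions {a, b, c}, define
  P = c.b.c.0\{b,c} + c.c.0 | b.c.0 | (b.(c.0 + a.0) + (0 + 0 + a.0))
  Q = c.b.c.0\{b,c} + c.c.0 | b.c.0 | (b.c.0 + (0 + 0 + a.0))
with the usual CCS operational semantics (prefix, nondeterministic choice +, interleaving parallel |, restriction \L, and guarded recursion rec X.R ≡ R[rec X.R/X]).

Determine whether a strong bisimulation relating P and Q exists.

NO

Reachable graph of P (30 states):
  m0 = c.b.c.0\{b,c} + c.c.0 | b.c.0 | (b.(c.0 + a.0) + (0 + 0 + a.0)) :: -a-> m1, -b-> m2, -b-> m3, -c-> m4, -c-> m5
  m1 = c.c.0 | b.c.0 | 0 :: -b-> m6, -c-> m7
  m2 = c.c.0 | b.c.0 | (c.0 + a.0) :: -a-> m1, -b-> m8, -c-> m1, -c-> m9
  m3 = c.c.0 | c.0 | (b.(c.0 + a.0) + (0 + 0 + a.0)) :: -a-> m6, -b-> m8, -c-> m10, -c-> m11
  m4 = b.c.0\{b,c} :: -b-> m12
  m5 = c.0 | b.c.0 | (b.(c.0 + a.0) + (0 + 0 + a.0)) :: -a-> m7, -b-> m10, -b-> m9, -c-> m13
  m6 = c.c.0 | c.0 | 0 :: -c-> m14, -c-> m15
  m7 = c.0 | b.c.0 | 0 :: -b-> m14, -c-> m16
  m8 = c.c.0 | c.0 | (c.0 + a.0) :: -a-> m6, -c-> m17, -c-> m18, -c-> m6
  m9 = c.0 | b.c.0 | (c.0 + a.0) :: -a-> m7, -b-> m17, -c-> m19, -c-> m7
  m10 = c.0 | c.0 | (b.(c.0 + a.0) + (0 + 0 + a.0)) :: -a-> m14, -b-> m17, -c-> m20, -c-> m21
  m11 = c.c.0 | 0 | (b.(c.0 + a.0) + (0 + 0 + a.0)) :: -a-> m15, -b-> m18, -c-> m21
  m12 = c.0\{b,c} :: -c-> m22
  m13 = 0 | b.c.0 | (b.(c.0 + a.0) + (0 + 0 + a.0)) :: -a-> m16, -b-> m19, -b-> m20
  m14 = c.0 | c.0 | 0 :: -c-> m23, -c-> m24
  m15 = c.c.0 | 0 | 0 :: -c-> m24
  m16 = 0 | b.c.0 | 0 :: -b-> m23
  m17 = c.0 | c.0 | (c.0 + a.0) :: -a-> m14, -c-> m14, -c-> m25, -c-> m26
  m18 = c.c.0 | 0 | (c.0 + a.0) :: -a-> m15, -c-> m15, -c-> m26
  m19 = 0 | b.c.0 | (c.0 + a.0) :: -a-> m16, -b-> m25, -c-> m16
  m20 = 0 | c.0 | (b.(c.0 + a.0) + (0 + 0 + a.0)) :: -a-> m23, -b-> m25, -c-> m27
  m21 = c.0 | 0 | (b.(c.0 + a.0) + (0 + 0 + a.0)) :: -a-> m24, -b-> m26, -c-> m27
  m22 = 0\{b,c} :: deadlocked
  m23 = 0 | c.0 | 0 :: -c-> m28
  m24 = c.0 | 0 | 0 :: -c-> m28
  m25 = 0 | c.0 | (c.0 + a.0) :: -a-> m23, -c-> m23, -c-> m29
  m26 = c.0 | 0 | (c.0 + a.0) :: -a-> m24, -c-> m24, -c-> m29
  m27 = 0 | 0 | (b.(c.0 + a.0) + (0 + 0 + a.0)) :: -a-> m28, -b-> m29
  m28 = 0 | 0 | 0 :: deadlocked
  m29 = 0 | 0 | (c.0 + a.0) :: -a-> m28, -c-> m28
Reachable graph of Q (30 states):
  n0 = c.b.c.0\{b,c} + c.c.0 | b.c.0 | (b.c.0 + (0 + 0 + a.0)) :: -a-> n1, -b-> n2, -b-> n3, -c-> n4, -c-> n5
  n1 = c.c.0 | b.c.0 | 0 :: -b-> n6, -c-> n7
  n2 = c.c.0 | b.c.0 | c.0 :: -b-> n8, -c-> n1, -c-> n9
  n3 = c.c.0 | c.0 | (b.c.0 + (0 + 0 + a.0)) :: -a-> n6, -b-> n8, -c-> n10, -c-> n11
  n4 = b.c.0\{b,c} :: -b-> n12
  n5 = c.0 | b.c.0 | (b.c.0 + (0 + 0 + a.0)) :: -a-> n7, -b-> n10, -b-> n9, -c-> n13
  n6 = c.c.0 | c.0 | 0 :: -c-> n14, -c-> n15
  n7 = c.0 | b.c.0 | 0 :: -b-> n14, -c-> n16
  n8 = c.c.0 | c.0 | c.0 :: -c-> n17, -c-> n18, -c-> n6
  n9 = c.0 | b.c.0 | c.0 :: -b-> n17, -c-> n19, -c-> n7
  n10 = c.0 | c.0 | (b.c.0 + (0 + 0 + a.0)) :: -a-> n14, -b-> n17, -c-> n20, -c-> n21
  n11 = c.c.0 | 0 | (b.c.0 + (0 + 0 + a.0)) :: -a-> n15, -b-> n18, -c-> n21
  n12 = c.0\{b,c} :: -c-> n22
  n13 = 0 | b.c.0 | (b.c.0 + (0 + 0 + a.0)) :: -a-> n16, -b-> n19, -b-> n20
  n14 = c.0 | c.0 | 0 :: -c-> n23, -c-> n24
  n15 = c.c.0 | 0 | 0 :: -c-> n24
  n16 = 0 | b.c.0 | 0 :: -b-> n23
  n17 = c.0 | c.0 | c.0 :: -c-> n14, -c-> n25, -c-> n26
  n18 = c.c.0 | 0 | c.0 :: -c-> n15, -c-> n26
  n19 = 0 | b.c.0 | c.0 :: -b-> n25, -c-> n16
  n20 = 0 | c.0 | (b.c.0 + (0 + 0 + a.0)) :: -a-> n23, -b-> n25, -c-> n27
  n21 = c.0 | 0 | (b.c.0 + (0 + 0 + a.0)) :: -a-> n24, -b-> n26, -c-> n27
  n22 = 0\{b,c} :: deadlocked
  n23 = 0 | c.0 | 0 :: -c-> n28
  n24 = c.0 | 0 | 0 :: -c-> n28
  n25 = 0 | c.0 | c.0 :: -c-> n23, -c-> n29
  n26 = c.0 | 0 | c.0 :: -c-> n24, -c-> n29
  n27 = 0 | 0 | (b.c.0 + (0 + 0 + a.0)) :: -a-> n28, -b-> n29
  n28 = 0 | 0 | 0 :: deadlocked
  n29 = 0 | 0 | c.0 :: -c-> n28
Coarsest stable partition (strong bisimilarity classes):
  B0 = {m0}
  B1 = {m1, n1, n9}
  B2 = {m7, n19, n7}
  B3 = {m14, m15, n14, n15, n25, n26}
  B4 = {m12, m23, m24, n12, n23, n24, n29}
  B5 = {m22, m28, n22, n28}
  B6 = {m16, m4, n16, n4}
  B7 = {m6, n17, n18, n6}
  B8 = {m5}
  B9 = {m10, m11}
  B10 = {m20, m21}
  B11 = {m27}
  B12 = {m29}
  B13 = {m25, m26}
  B14 = {m17, m18}
  B15 = {m9}
  B16 = {m19}
  B17 = {m13}
  B18 = {m3}
  B19 = {m8}
  B20 = {m2}
  B21 = {n0}
  B22 = {n2}
  B23 = {n8}
  B24 = {n5}
  B25 = {n10, n11}
  B26 = {n20, n21}
  B27 = {n27}
  B28 = {n13}
  B29 = {n3}
m0 ∈ B0, n0 ∈ B21 → different blocks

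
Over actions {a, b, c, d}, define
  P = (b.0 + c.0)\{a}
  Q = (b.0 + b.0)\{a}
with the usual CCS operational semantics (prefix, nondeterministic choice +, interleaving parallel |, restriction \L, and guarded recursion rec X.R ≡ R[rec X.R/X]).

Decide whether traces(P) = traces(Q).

Reachable graph of P (2 states):
  p0 = (b.0 + c.0)\{a} | -b-> p1, -c-> p1
  p1 = 0\{a} | stopped
Reachable graph of Q (2 states):
  q0 = (b.0 + b.0)\{a} | -b-> q1
  q1 = 0\{a} | stopped
Executing c from P (initial set {p0}):
  after c @ step 1: {p1}
  ✓ P
Executing c from Q (initial set {q0}):
  after c @ step 1: ∅  — Q cannot continue

traces(P) ≠ traces(Q) — witness ⟨c⟩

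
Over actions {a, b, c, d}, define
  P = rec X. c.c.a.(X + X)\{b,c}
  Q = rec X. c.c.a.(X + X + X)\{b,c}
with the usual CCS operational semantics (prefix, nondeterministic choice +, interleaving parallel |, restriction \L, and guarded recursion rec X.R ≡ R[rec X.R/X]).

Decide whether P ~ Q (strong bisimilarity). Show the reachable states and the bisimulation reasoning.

YES

Reachable graph of P (4 states):
  p0 = rec X. c.c.a.(X + X)\{b,c} → ··c··> p1
  p1 = c.a.((rec X. c.c.a.(X + X)\{b,c}) + (rec X. c.c.a.(X + X)\{b,c}))\{b,c} → ··c··> p2
  p2 = a.((rec X. c.c.a.(X + X)\{b,c}) + (rec X. c.c.a.(X + X)\{b,c}))\{b,c} → ··a··> p3
  p3 = ((rec X. c.c.a.(X + X)\{b,c}) + (rec X. c.c.a.(X + X)\{b,c}))\{b,c} → (no moves)
Reachable graph of Q (4 states):
  q0 = rec X. c.c.a.(X + X + X)\{b,c} → ··c··> q1
  q1 = c.a.((rec X. c.c.a.(X + X + X)\{b,c}) + (rec X. c.c.a.(X + X + X)\{b,c}) + (rec X. c.c.a.(X + X + X)\{b,c}))\{b,c} → ··c··> q2
  q2 = a.((rec X. c.c.a.(X + X + X)\{b,c}) + (rec X. c.c.a.(X + X + X)\{b,c}) + (rec X. c.c.a.(X + X + X)\{b,c}))\{b,c} → ··a··> q3
  q3 = ((rec X. c.c.a.(X + X + X)\{b,c}) + (rec X. c.c.a.(X + X + X)\{b,c}) + (rec X. c.c.a.(X + X + X)\{b,c}))\{b,c} → (no moves)
Coarsest stable partition (strong bisimilarity classes):
  B0 = {p0, q0}
  B1 = {p1, q1}
  B2 = {p2, q2}
  B3 = {p3, q3}
p0 ∈ B0, q0 ∈ B0 → same block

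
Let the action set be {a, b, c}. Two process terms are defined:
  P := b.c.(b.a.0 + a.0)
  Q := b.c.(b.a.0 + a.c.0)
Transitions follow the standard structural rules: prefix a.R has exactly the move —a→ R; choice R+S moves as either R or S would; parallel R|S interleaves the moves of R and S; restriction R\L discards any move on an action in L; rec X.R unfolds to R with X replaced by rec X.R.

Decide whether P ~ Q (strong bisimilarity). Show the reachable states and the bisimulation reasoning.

LTS(P): 5 reachable states
  m0 = b.c.(b.a.0 + a.0) → --b--▸ m1
  m1 = c.(b.a.0 + a.0) → --c--▸ m2
  m2 = b.a.0 + a.0 → --a--▸ m3, --b--▸ m4
  m3 = 0 → deadlocked
  m4 = a.0 → --a--▸ m3
LTS(Q): 6 reachable states
  n0 = b.c.(b.a.0 + a.c.0) → --b--▸ n1
  n1 = c.(b.a.0 + a.c.0) → --c--▸ n2
  n2 = b.a.0 + a.c.0 → --a--▸ n3, --b--▸ n4
  n3 = c.0 → --c--▸ n5
  n4 = a.0 → --a--▸ n5
  n5 = 0 → deadlocked
Bisimilarity quotient blocks:
  B0 = {m0}
  B1 = {m1}
  B2 = {m2}
  B3 = {m3, n5}
  B4 = {m4, n4}
  B5 = {n0}
  B6 = {n1}
  B7 = {n2}
  B8 = {n3}
m0 ∈ B0, n0 ∈ B5 → different blocks

not bisimilar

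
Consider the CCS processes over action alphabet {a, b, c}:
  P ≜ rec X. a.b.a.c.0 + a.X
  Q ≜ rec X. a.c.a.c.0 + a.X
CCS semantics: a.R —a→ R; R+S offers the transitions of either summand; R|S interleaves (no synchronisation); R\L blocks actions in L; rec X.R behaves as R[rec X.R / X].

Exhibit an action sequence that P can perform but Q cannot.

Reachable graph of P (5 states):
  s0 = rec X. a.b.a.c.0 + a.X :: ··a··> s0, ··a··> s1
  s1 = b.a.c.0 :: ··b··> s2
  s2 = a.c.0 :: ··a··> s3
  s3 = c.0 :: ··c··> s4
  s4 = 0 :: deadlocked
Reachable graph of Q (5 states):
  t0 = rec X. a.c.a.c.0 + a.X :: ··a··> t0, ··a··> t1
  t1 = c.a.c.0 :: ··c··> t2
  t2 = a.c.0 :: ··a··> t3
  t3 = c.0 :: ··c··> t4
  t4 = 0 :: deadlocked
Trace ⟨ab⟩ through P, begin at {s0}:
  [1] a ⇒ {s0, s1}
  [2] b ⇒ {s2}
  — P admits the full trace.
Trace ⟨ab⟩ through Q, begin at {t0}:
  [1] a ⇒ {t0, t1}
  [2] b ⇒ no successor for Q

ab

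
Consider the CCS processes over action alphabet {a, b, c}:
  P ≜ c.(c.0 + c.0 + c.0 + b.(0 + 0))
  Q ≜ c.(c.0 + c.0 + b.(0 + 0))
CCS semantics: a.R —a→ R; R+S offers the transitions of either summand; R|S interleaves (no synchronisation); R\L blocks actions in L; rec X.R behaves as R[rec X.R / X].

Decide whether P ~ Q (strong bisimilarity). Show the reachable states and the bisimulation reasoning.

bisimilar

LTS(P): 4 reachable states
  p0 = c.(c.0 + c.0 + c.0 + b.(0 + 0)) has moves —c→ p1
  p1 = c.0 + c.0 + c.0 + b.(0 + 0) has moves —b→ p2, —c→ p3
  p2 = 0 + 0 has moves (no moves)
  p3 = 0 has moves (no moves)
LTS(Q): 4 reachable states
  q0 = c.(c.0 + c.0 + b.(0 + 0)) has moves —c→ q1
  q1 = c.0 + c.0 + b.(0 + 0) has moves —b→ q2, —c→ q3
  q2 = 0 + 0 has moves (no moves)
  q3 = 0 has moves (no moves)
Bisimilarity quotient blocks:
  B0 = {p0, q0}
  B1 = {p1, q1}
  B2 = {p2, p3, q2, q3}
p0 ∈ B0, q0 ∈ B0 → same block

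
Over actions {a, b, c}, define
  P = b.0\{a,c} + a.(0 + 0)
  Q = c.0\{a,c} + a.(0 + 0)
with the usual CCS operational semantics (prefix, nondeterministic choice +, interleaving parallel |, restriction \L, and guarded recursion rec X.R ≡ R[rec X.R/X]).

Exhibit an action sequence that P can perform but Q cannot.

b

LTS(P): 3 reachable states
  p0 = b.0\{a,c} + a.(0 + 0) → --a--▸ p1, --b--▸ p2
  p1 = 0 + 0 → deadlocked
  p2 = 0\{a,c} → deadlocked
LTS(Q): 3 reachable states
  q0 = c.0\{a,c} + a.(0 + 0) → --a--▸ q1, --c--▸ q2
  q1 = 0 + 0 → deadlocked
  q2 = 0\{a,c} → deadlocked
Run σ = ⟨b⟩ on P: start {p0}
  after b @ step 1: {p2}
  — P admits the full trace.
Run σ = ⟨b⟩ on Q: start {q0}
  after b @ step 1: ∅  — Q cannot continue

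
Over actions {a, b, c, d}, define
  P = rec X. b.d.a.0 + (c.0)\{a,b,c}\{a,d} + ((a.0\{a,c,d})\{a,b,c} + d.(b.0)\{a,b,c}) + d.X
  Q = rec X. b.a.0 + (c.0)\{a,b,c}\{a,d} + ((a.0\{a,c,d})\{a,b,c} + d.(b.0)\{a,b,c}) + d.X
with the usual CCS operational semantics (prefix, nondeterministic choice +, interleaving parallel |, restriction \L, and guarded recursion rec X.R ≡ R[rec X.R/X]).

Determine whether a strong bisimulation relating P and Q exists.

NO

Reachable graph of P (5 states):
  s0 = rec X. b.d.a.0 + (c.0)\{a,b,c}\{a,d} + ((a.0\{a,c,d})\{a,b,c} + d.(b.0)\{a,b,c}) + d.X → —b→ s1, —d→ s0, —d→ s2
  s1 = d.a.0 → —d→ s3
  s2 = (b.0)\{a,b,c} → ·
  s3 = a.0 → —a→ s4
  s4 = 0 → ·
Reachable graph of Q (4 states):
  t0 = rec X. b.a.0 + (c.0)\{a,b,c}\{a,d} + ((a.0\{a,c,d})\{a,b,c} + d.(b.0)\{a,b,c}) + d.X → —b→ t1, —d→ t0, —d→ t2
  t1 = a.0 → —a→ t3
  t2 = (b.0)\{a,b,c} → ·
  t3 = 0 → ·
Bisimilarity quotient blocks:
  B0 = {s0}
  B1 = {s1}
  B2 = {s3, t1}
  B3 = {s2, s4, t2, t3}
  B4 = {t0}
s0 ∈ B0, t0 ∈ B4 → different blocks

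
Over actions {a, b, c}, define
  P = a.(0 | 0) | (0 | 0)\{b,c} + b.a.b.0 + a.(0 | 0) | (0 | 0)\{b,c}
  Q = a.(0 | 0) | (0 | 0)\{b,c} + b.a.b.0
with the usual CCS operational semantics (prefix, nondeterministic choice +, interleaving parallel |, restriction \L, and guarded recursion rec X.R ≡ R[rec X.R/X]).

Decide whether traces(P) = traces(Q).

traces(P) = traces(Q)

Reachable graph of P (5 states):
  m0 = a.(0 | 0) | (0 | 0)\{b,c} + b.a.b.0 + a.(0 | 0) | (0 | 0)\{b,c} | =a=> m1, =b=> m2
  m1 = 0 | 0 | (0 | 0)\{b,c} | ·
  m2 = a.b.0 | =a=> m3
  m3 = b.0 | =b=> m4
  m4 = 0 | ·
Reachable graph of Q (5 states):
  n0 = a.(0 | 0) | (0 | 0)\{b,c} + b.a.b.0 | =a=> n1, =b=> n2
  n1 = 0 | 0 | (0 | 0)\{b,c} | ·
  n2 = a.b.0 | =a=> n3
  n3 = b.0 | =b=> n4
  n4 = 0 | ·
Coarsest stable partition (strong bisimilarity classes):
  B0 = {m0, n0}
  B1 = {m1, m4, n1, n4}
  B2 = {m2, n2}
  B3 = {m3, n3}
m0 ∈ B0, n0 ∈ B0 → same block
Bisimilar ⇒ trace-equivalent.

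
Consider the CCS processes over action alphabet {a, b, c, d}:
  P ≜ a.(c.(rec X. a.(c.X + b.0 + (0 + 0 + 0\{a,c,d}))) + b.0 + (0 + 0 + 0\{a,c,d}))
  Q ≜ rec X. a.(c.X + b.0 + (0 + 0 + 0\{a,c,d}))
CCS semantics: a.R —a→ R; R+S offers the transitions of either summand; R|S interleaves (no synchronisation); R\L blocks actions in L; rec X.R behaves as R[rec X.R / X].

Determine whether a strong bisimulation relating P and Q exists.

P ~ Q

LTS(P): 4 reachable states
  m0 = a.(c.(rec X. a.(c.X + b.0 + (0 + 0 + 0\{a,c,d}))) + b.0 + (0 + 0 + 0\{a,c,d})) → --a--▸ m1
  m1 = c.(rec X. a.(c.X + b.0 + (0 + 0 + 0\{a,c,d}))) + b.0 + (0 + 0 + 0\{a,c,d}) → --b--▸ m2, --c--▸ m3
  m2 = 0 → ·
  m3 = rec X. a.(c.X + b.0 + (0 + 0 + 0\{a,c,d})) → --a--▸ m1
LTS(Q): 3 reachable states
  n0 = rec X. a.(c.X + b.0 + (0 + 0 + 0\{a,c,d})) → --a--▸ n1
  n1 = c.(rec X. a.(c.X + b.0 + (0 + 0 + 0\{a,c,d}))) + b.0 + (0 + 0 + 0\{a,c,d}) → --b--▸ n2, --c--▸ n0
  n2 = 0 → ·
Coarsest stable partition (strong bisimilarity classes):
  B0 = {m0, m3, n0}
  B1 = {m1, n1}
  B2 = {m2, n2}
m0 ∈ B0, n0 ∈ B0 → same block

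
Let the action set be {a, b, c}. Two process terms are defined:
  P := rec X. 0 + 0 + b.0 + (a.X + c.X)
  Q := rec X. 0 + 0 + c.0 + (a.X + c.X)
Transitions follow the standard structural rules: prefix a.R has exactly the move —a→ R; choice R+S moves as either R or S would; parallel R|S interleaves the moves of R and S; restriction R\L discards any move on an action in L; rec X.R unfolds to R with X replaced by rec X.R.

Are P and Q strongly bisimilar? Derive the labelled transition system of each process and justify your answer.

LTS(P): 2 reachable states
  p0 = rec X. 0 + 0 + b.0 + (a.X + c.X) → -a-> p0, -b-> p1, -c-> p0
  p1 = 0 → ∅
LTS(Q): 2 reachable states
  q0 = rec X. 0 + 0 + c.0 + (a.X + c.X) → -a-> q0, -c-> q0, -c-> q1
  q1 = 0 → ∅
Bisimilarity quotient blocks:
  B0 = {p0}
  B1 = {p1, q1}
  B2 = {q0}
p0 ∈ B0, q0 ∈ B2 → different blocks

P ≁ Q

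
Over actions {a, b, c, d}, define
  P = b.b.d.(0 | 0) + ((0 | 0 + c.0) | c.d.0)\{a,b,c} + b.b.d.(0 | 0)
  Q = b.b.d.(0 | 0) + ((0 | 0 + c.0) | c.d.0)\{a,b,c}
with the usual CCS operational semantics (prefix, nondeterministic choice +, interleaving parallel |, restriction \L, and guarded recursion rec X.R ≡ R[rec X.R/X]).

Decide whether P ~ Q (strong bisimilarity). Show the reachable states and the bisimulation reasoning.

YES

LTS(P): 4 reachable states
  p0 = b.b.d.(0 | 0) + ((0 | 0 + c.0) | c.d.0)\{a,b,c} + b.b.d.(0 | 0) → =b=> p1
  p1 = b.d.(0 | 0) → =b=> p2
  p2 = d.(0 | 0) → =d=> p3
  p3 = 0 | 0 → ·
LTS(Q): 4 reachable states
  q0 = b.b.d.(0 | 0) + ((0 | 0 + c.0) | c.d.0)\{a,b,c} → =b=> q1
  q1 = b.d.(0 | 0) → =b=> q2
  q2 = d.(0 | 0) → =d=> q3
  q3 = 0 | 0 → ·
Bisimilarity quotient blocks:
  B0 = {p0, q0}
  B1 = {p1, q1}
  B2 = {p2, q2}
  B3 = {p3, q3}
p0 ∈ B0, q0 ∈ B0 → same block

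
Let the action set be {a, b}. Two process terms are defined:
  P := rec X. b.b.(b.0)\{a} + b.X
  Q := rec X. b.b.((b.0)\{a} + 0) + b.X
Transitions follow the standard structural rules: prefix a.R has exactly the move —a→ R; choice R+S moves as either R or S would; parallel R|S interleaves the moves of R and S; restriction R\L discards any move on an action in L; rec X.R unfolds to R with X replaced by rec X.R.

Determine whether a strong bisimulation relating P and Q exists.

Reachable graph of P (4 states):
  p0 = rec X. b.b.(b.0)\{a} + b.X :: —b→ p0, —b→ p1
  p1 = b.(b.0)\{a} :: —b→ p2
  p2 = (b.0)\{a} :: —b→ p3
  p3 = 0\{a} :: deadlocked
Reachable graph of Q (4 states):
  q0 = rec X. b.b.((b.0)\{a} + 0) + b.X :: —b→ q0, —b→ q1
  q1 = b.((b.0)\{a} + 0) :: —b→ q2
  q2 = (b.0)\{a} + 0 :: —b→ q3
  q3 = 0\{a} :: deadlocked
Coarsest stable partition (strong bisimilarity classes):
  B0 = {p0, q0}
  B1 = {p1, q1}
  B2 = {p2, q2}
  B3 = {p3, q3}
p0 ∈ B0, q0 ∈ B0 → same block

bisimilar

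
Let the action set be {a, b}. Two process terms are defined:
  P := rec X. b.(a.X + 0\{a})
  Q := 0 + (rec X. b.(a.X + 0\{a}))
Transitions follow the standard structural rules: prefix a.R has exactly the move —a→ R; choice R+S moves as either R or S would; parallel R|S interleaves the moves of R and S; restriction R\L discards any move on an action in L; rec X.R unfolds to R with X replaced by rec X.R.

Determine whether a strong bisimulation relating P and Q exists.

YES

Reachable graph of P (2 states):
  p0 = rec X. b.(a.X + 0\{a}) → -b-> p1
  p1 = a.(rec X. b.(a.X + 0\{a})) + 0\{a} → -a-> p0
Reachable graph of Q (3 states):
  q0 = 0 + (rec X. b.(a.X + 0\{a})) → -b-> q1
  q1 = a.(rec X. b.(a.X + 0\{a})) + 0\{a} → -a-> q2
  q2 = rec X. b.(a.X + 0\{a}) → -b-> q1
Coarsest stable partition (strong bisimilarity classes):
  B0 = {p0, q0, q2}
  B1 = {p1, q1}
p0 ∈ B0, q0 ∈ B0 → same block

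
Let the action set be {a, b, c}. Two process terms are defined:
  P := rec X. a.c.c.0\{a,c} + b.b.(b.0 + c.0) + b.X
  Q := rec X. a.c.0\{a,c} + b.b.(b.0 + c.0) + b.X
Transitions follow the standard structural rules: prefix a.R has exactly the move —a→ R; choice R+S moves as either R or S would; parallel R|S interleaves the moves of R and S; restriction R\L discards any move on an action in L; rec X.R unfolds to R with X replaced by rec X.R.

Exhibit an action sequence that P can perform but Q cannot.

P's transition system — 7 states:
  p0 = rec X. a.c.c.0\{a,c} + b.b.(b.0 + c.0) + b.X → =a=> p1, =b=> p0, =b=> p2
  p1 = c.c.0\{a,c} → =c=> p3
  p2 = b.(b.0 + c.0) → =b=> p4
  p3 = c.0\{a,c} → =c=> p5
  p4 = b.0 + c.0 → =b=> p6, =c=> p6
  p5 = 0\{a,c} → deadlocked
  p6 = 0 → deadlocked
Q's transition system — 6 states:
  q0 = rec X. a.c.0\{a,c} + b.b.(b.0 + c.0) + b.X → =a=> q1, =b=> q0, =b=> q2
  q1 = c.0\{a,c} → =c=> q3
  q2 = b.(b.0 + c.0) → =b=> q4
  q3 = 0\{a,c} → deadlocked
  q4 = b.0 + c.0 → =b=> q5, =c=> q5
  q5 = 0 → deadlocked
Trace ⟨acc⟩ through P, begin at {p0}:
  step 1 (a): {p1}
  step 2 (c): {p3}
  step 3 (c): {p5}
  — P admits the full trace.
Trace ⟨acc⟩ through Q, begin at {q0}:
  step 1 (a): {q1}
  step 2 (c): {q3}
  step 3 (c): ∅  — Q cannot continue

acc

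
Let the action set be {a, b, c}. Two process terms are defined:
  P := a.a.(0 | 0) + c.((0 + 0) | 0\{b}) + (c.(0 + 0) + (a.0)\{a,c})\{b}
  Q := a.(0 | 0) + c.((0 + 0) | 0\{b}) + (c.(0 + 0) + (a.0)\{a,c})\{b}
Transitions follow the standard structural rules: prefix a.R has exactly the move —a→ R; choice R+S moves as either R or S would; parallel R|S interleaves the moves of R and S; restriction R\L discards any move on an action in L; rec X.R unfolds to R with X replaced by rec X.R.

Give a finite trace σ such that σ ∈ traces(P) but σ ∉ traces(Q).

aa

P's transition system — 5 states:
  u0 = a.a.(0 | 0) + c.((0 + 0) | 0\{b}) + (c.(0 + 0) + (a.0)\{a,c})\{b} ⊢ -a-> u1, -c-> u2, -c-> u3
  u1 = a.(0 | 0) ⊢ -a-> u4
  u2 = (0 + 0) | 0\{b} ⊢ deadlocked
  u3 = (0 + 0)\{b} ⊢ deadlocked
  u4 = 0 | 0 ⊢ deadlocked
Q's transition system — 4 states:
  v0 = a.(0 | 0) + c.((0 + 0) | 0\{b}) + (c.(0 + 0) + (a.0)\{a,c})\{b} ⊢ -a-> v1, -c-> v2, -c-> v3
  v1 = 0 | 0 ⊢ deadlocked
  v2 = (0 + 0) | 0\{b} ⊢ deadlocked
  v3 = (0 + 0)\{b} ⊢ deadlocked
Run σ = ⟨aa⟩ on P: start {u0}
  step 1 (a): {u1}
  step 2 (a): {u4}
  P completes σ.
Run σ = ⟨aa⟩ on Q: start {v0}
  step 1 (a): {v1}
  step 2 (a): ∅ (Q stuck)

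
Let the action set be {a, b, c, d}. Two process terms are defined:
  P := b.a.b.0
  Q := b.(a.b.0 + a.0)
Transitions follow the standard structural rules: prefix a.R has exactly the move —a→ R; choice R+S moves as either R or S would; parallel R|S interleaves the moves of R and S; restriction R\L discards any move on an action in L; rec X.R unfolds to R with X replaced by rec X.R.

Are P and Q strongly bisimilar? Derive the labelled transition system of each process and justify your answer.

LTS(P): 4 reachable states
  s0 = b.a.b.0 → -b-> s1
  s1 = a.b.0 → -a-> s2
  s2 = b.0 → -b-> s3
  s3 = 0 → (no moves)
LTS(Q): 4 reachable states
  t0 = b.(a.b.0 + a.0) → -b-> t1
  t1 = a.b.0 + a.0 → -a-> t2, -a-> t3
  t2 = 0 → (no moves)
  t3 = b.0 → -b-> t2
Partition-refinement fixed point:
  B0 = {s0}
  B1 = {s1}
  B2 = {s2, t3}
  B3 = {s3, t2}
  B4 = {t0}
  B5 = {t1}
s0 ∈ B0, t0 ∈ B4 → different blocks

NO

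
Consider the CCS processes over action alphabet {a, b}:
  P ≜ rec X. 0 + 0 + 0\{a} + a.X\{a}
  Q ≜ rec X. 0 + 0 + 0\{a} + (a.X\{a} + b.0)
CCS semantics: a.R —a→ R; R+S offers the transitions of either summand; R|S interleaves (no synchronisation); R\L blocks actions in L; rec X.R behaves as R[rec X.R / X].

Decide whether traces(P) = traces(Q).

NO — witness ⟨b⟩

LTS(P): 2 reachable states
  u0 = rec X. 0 + 0 + 0\{a} + a.X\{a} :: -a-> u1
  u1 = (rec X. 0 + 0 + 0\{a} + a.X\{a})\{a} :: ·
LTS(Q): 4 reachable states
  v0 = rec X. 0 + 0 + 0\{a} + (a.X\{a} + b.0) :: -a-> v1, -b-> v2
  v1 = (rec X. 0 + 0 + 0\{a} + (a.X\{a} + b.0))\{a} :: -b-> v3
  v2 = 0 :: ·
  v3 = 0\{a} :: ·
Run σ = ⟨b⟩ on Q: start {v0}
  step 1 (b): {v2}
  Q completes σ.
Run σ = ⟨b⟩ on P: start {u0}
  step 1 (b): no successor for P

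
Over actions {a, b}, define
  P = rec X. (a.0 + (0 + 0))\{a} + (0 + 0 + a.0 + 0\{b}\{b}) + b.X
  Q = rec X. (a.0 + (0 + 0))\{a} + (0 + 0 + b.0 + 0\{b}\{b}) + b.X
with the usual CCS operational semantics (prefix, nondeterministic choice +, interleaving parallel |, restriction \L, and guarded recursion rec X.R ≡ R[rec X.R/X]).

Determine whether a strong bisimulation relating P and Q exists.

not bisimilar

Reachable graph of P (2 states):
  s0 = rec X. (a.0 + (0 + 0))\{a} + (0 + 0 + a.0 + 0\{b}\{b}) + b.X :: -a-> s1, -b-> s0
  s1 = 0 :: stopped
Reachable graph of Q (2 states):
  t0 = rec X. (a.0 + (0 + 0))\{a} + (0 + 0 + b.0 + 0\{b}\{b}) + b.X :: -b-> t0, -b-> t1
  t1 = 0 :: stopped
Bisimilarity quotient blocks:
  B0 = {s0}
  B1 = {s1, t1}
  B2 = {t0}
s0 ∈ B0, t0 ∈ B2 → different blocks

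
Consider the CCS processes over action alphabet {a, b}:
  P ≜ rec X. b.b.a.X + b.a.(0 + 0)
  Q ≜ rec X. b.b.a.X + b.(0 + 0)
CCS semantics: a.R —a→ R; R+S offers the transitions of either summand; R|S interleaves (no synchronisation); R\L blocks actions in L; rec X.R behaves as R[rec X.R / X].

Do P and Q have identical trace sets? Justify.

P's transition system — 5 states:
  u0 = rec X. b.b.a.X + b.a.(0 + 0) :: =b=> u1, =b=> u2
  u1 = a.(0 + 0) :: =a=> u3
  u2 = b.a.(rec X. b.b.a.X + b.a.(0 + 0)) :: =b=> u4
  u3 = 0 + 0 :: ·
  u4 = a.(rec X. b.b.a.X + b.a.(0 + 0)) :: =a=> u0
Q's transition system — 4 states:
  v0 = rec X. b.b.a.X + b.(0 + 0) :: =b=> v1, =b=> v2
  v1 = 0 + 0 :: ·
  v2 = b.a.(rec X. b.b.a.X + b.(0 + 0)) :: =b=> v3
  v3 = a.(rec X. b.b.a.X + b.(0 + 0)) :: =a=> v0
Executing ba from P (initial set {u0}):
  [1] b ⇒ {u1, u2}
  [2] a ⇒ {u3}
  ✓ P
Executing ba from Q (initial set {v0}):
  [1] b ⇒ {v1, v2}
  [2] a ⇒ ∅ (Q stuck)

NO — witness ⟨ba⟩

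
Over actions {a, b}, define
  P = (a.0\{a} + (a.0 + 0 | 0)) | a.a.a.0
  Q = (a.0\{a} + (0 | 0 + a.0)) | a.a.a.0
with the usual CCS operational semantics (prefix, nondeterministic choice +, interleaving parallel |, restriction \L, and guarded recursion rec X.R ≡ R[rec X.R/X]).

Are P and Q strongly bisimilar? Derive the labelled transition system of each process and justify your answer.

LTS(P): 12 reachable states
  m0 = (a.0\{a} + (a.0 + 0 | 0)) | a.a.a.0 | —a→ m1, —a→ m2, —a→ m3
  m1 = (a.0\{a} + (a.0 + 0 | 0)) | a.a.0 | —a→ m4, —a→ m5, —a→ m6
  m2 = 0 | a.a.a.0 | —a→ m5
  m3 = 0\{a} | a.a.a.0 | —a→ m6
  m4 = (a.0\{a} + (a.0 + 0 | 0)) | a.0 | —a→ m7, —a→ m8, —a→ m9
  m5 = 0 | a.a.0 | —a→ m8
  m6 = 0\{a} | a.a.0 | —a→ m9
  m7 = (a.0\{a} + (a.0 + 0 | 0)) | 0 | —a→ m10, —a→ m11
  m8 = 0 | a.0 | —a→ m10
  m9 = 0\{a} | a.0 | —a→ m11
  m10 = 0 | 0 | ·
  m11 = 0\{a} | 0 | ·
LTS(Q): 12 reachable states
  n0 = (a.0\{a} + (0 | 0 + a.0)) | a.a.a.0 | —a→ n1, —a→ n2, —a→ n3
  n1 = (a.0\{a} + (0 | 0 + a.0)) | a.a.0 | —a→ n4, —a→ n5, —a→ n6
  n2 = 0 | a.a.a.0 | —a→ n5
  n3 = 0\{a} | a.a.a.0 | —a→ n6
  n4 = (a.0\{a} + (0 | 0 + a.0)) | a.0 | —a→ n7, —a→ n8, —a→ n9
  n5 = 0 | a.a.0 | —a→ n8
  n6 = 0\{a} | a.a.0 | —a→ n9
  n7 = (a.0\{a} + (0 | 0 + a.0)) | 0 | —a→ n10, —a→ n11
  n8 = 0 | a.0 | —a→ n10
  n9 = 0\{a} | a.0 | —a→ n11
  n10 = 0 | 0 | ·
  n11 = 0\{a} | 0 | ·
Partition-refinement fixed point:
  B0 = {m0, n0}
  B1 = {m1, m2, m3, n1, n2, n3}
  B2 = {m4, m5, m6, n4, n5, n6}
  B3 = {m7, m8, m9, n7, n8, n9}
  B4 = {m10, m11, n10, n11}
m0 ∈ B0, n0 ∈ B0 → same block

YES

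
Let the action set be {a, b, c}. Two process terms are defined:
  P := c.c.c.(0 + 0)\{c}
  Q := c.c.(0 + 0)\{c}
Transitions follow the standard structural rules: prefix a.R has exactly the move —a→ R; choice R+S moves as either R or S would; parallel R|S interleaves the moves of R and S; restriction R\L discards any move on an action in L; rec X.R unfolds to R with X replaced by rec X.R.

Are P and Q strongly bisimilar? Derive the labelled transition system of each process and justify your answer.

P's transition system — 4 states:
  m0 = c.c.c.(0 + 0)\{c} has moves --c--▸ m1
  m1 = c.c.(0 + 0)\{c} has moves --c--▸ m2
  m2 = c.(0 + 0)\{c} has moves --c--▸ m3
  m3 = (0 + 0)\{c} has moves stopped
Q's transition system — 3 states:
  n0 = c.c.(0 + 0)\{c} has moves --c--▸ n1
  n1 = c.(0 + 0)\{c} has moves --c--▸ n2
  n2 = (0 + 0)\{c} has moves stopped
Bisimilarity quotient blocks:
  B0 = {m0}
  B1 = {m1, n0}
  B2 = {m2, n1}
  B3 = {m3, n2}
m0 ∈ B0, n0 ∈ B1 → different blocks

P ≁ Q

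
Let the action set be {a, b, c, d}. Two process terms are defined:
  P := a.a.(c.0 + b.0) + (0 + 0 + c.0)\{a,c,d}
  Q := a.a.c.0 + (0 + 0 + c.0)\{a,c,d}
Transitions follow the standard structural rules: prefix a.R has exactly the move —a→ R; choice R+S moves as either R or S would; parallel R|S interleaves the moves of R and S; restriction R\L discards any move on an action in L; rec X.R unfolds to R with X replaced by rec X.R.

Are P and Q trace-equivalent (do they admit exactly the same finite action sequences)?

trace-distinct — witness ⟨aab⟩

P's transition system — 4 states:
  u0 = a.a.(c.0 + b.0) + (0 + 0 + c.0)\{a,c,d} | -a-> u1
  u1 = a.(c.0 + b.0) | -a-> u2
  u2 = c.0 + b.0 | -b-> u3, -c-> u3
  u3 = 0 | stopped
Q's transition system — 4 states:
  v0 = a.a.c.0 + (0 + 0 + c.0)\{a,c,d} | -a-> v1
  v1 = a.c.0 | -a-> v2
  v2 = c.0 | -c-> v3
  v3 = 0 | stopped
Trace ⟨aab⟩ through P, begin at {u0}:
  step 1 (a): {u1}
  step 2 (a): {u2}
  step 3 (b): {u3}
  ✓ P
Trace ⟨aab⟩ through Q, begin at {v0}:
  step 1 (a): {v1}
  step 2 (a): {v2}
  step 3 (b): ∅ (Q stuck)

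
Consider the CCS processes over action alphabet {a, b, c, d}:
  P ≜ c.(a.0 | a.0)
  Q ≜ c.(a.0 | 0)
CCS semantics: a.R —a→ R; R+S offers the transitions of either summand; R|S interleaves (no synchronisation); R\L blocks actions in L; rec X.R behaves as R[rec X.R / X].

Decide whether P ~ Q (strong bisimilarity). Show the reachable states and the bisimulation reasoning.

P's transition system — 5 states:
  s0 = c.(a.0 | a.0) has moves --c--▸ s1
  s1 = a.0 | a.0 has moves --a--▸ s2, --a--▸ s3
  s2 = 0 | a.0 has moves --a--▸ s4
  s3 = a.0 | 0 has moves --a--▸ s4
  s4 = 0 | 0 has moves ∅
Q's transition system — 3 states:
  t0 = c.(a.0 | 0) has moves --c--▸ t1
  t1 = a.0 | 0 has moves --a--▸ t2
  t2 = 0 | 0 has moves ∅
Partition-refinement fixed point:
  B0 = {s0}
  B1 = {s1}
  B2 = {s2, s3, t1}
  B3 = {s4, t2}
  B4 = {t0}
s0 ∈ B0, t0 ∈ B4 → different blocks

NO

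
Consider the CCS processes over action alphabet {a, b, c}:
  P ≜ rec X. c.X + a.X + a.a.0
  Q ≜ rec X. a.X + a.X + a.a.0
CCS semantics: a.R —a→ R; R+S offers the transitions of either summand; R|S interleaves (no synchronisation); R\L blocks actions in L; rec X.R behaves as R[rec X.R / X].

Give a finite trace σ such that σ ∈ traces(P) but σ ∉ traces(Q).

c

Reachable graph of P (3 states):
  u0 = rec X. c.X + a.X + a.a.0 → —a→ u0, —a→ u1, —c→ u0
  u1 = a.0 → —a→ u2
  u2 = 0 → stopped
Reachable graph of Q (3 states):
  v0 = rec X. a.X + a.X + a.a.0 → —a→ v0, —a→ v1
  v1 = a.0 → —a→ v2
  v2 = 0 → stopped
Executing c from P (initial set {u0}):
  after c @ step 1: {u0}
  P completes σ.
Executing c from Q (initial set {v0}):
  after c @ step 1: ∅ (Q stuck)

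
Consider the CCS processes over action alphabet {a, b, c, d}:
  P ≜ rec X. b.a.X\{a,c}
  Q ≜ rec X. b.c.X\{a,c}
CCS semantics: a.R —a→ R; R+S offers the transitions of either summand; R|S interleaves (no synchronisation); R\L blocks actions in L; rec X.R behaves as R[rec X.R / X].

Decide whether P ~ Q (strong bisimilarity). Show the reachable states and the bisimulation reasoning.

Reachable graph of P (4 states):
  p0 = rec X. b.a.X\{a,c} :: -b-> p1
  p1 = a.(rec X. b.a.X\{a,c})\{a,c} :: -a-> p2
  p2 = (rec X. b.a.X\{a,c})\{a,c} :: -b-> p3
  p3 = (a.(rec X. b.a.X\{a,c})\{a,c})\{a,c} :: stopped
Reachable graph of Q (4 states):
  q0 = rec X. b.c.X\{a,c} :: -b-> q1
  q1 = c.(rec X. b.c.X\{a,c})\{a,c} :: -c-> q2
  q2 = (rec X. b.c.X\{a,c})\{a,c} :: -b-> q3
  q3 = (c.(rec X. b.c.X\{a,c})\{a,c})\{a,c} :: stopped
Partition-refinement fixed point:
  B0 = {p0}
  B1 = {p1}
  B2 = {p2, q2}
  B3 = {p3, q3}
  B4 = {q0}
  B5 = {q1}
p0 ∈ B0, q0 ∈ B4 → different blocks

NO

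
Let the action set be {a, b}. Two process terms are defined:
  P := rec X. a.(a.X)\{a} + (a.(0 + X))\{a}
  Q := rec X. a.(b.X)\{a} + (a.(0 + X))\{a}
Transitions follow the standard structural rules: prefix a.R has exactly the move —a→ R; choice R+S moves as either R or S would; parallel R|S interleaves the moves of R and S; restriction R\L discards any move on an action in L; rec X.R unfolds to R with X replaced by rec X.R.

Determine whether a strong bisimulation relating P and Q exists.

P's transition system — 2 states:
  u0 = rec X. a.(a.X)\{a} + (a.(0 + X))\{a} ⊢ --a--▸ u1
  u1 = (a.(rec X. a.(a.X)\{a} + (a.(0 + X))\{a}))\{a} ⊢ (no moves)
Q's transition system — 3 states:
  v0 = rec X. a.(b.X)\{a} + (a.(0 + X))\{a} ⊢ --a--▸ v1
  v1 = (b.(rec X. a.(b.X)\{a} + (a.(0 + X))\{a}))\{a} ⊢ --b--▸ v2
  v2 = (rec X. a.(b.X)\{a} + (a.(0 + X))\{a})\{a} ⊢ (no moves)
Bisimilarity quotient blocks:
  B0 = {u0}
  B1 = {u1, v2}
  B2 = {v0}
  B3 = {v1}
u0 ∈ B0, v0 ∈ B2 → different blocks

P ≁ Q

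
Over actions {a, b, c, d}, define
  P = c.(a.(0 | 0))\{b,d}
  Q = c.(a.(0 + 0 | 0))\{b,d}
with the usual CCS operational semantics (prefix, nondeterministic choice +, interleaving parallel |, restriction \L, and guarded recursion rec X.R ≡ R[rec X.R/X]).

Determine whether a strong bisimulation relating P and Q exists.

bisimilar

P's transition system — 3 states:
  u0 = c.(a.(0 | 0))\{b,d} has moves —c→ u1
  u1 = (a.(0 | 0))\{b,d} has moves —a→ u2
  u2 = (0 | 0)\{b,d} has moves ∅
Q's transition system — 3 states:
  v0 = c.(a.(0 + 0 | 0))\{b,d} has moves —c→ v1
  v1 = (a.(0 + 0 | 0))\{b,d} has moves —a→ v2
  v2 = (0 + 0 | 0)\{b,d} has moves ∅
Bisimilarity quotient blocks:
  B0 = {u0, v0}
  B1 = {u1, v1}
  B2 = {u2, v2}
u0 ∈ B0, v0 ∈ B0 → same block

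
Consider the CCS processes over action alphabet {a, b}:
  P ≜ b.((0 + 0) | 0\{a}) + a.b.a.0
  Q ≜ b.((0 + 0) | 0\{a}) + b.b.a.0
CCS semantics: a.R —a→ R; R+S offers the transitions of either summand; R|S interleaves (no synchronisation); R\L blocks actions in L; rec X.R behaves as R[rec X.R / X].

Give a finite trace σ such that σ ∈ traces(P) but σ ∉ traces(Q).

P's transition system — 5 states:
  s0 = b.((0 + 0) | 0\{a}) + a.b.a.0 ⊢ =a=> s1, =b=> s2
  s1 = b.a.0 ⊢ =b=> s3
  s2 = (0 + 0) | 0\{a} ⊢ ·
  s3 = a.0 ⊢ =a=> s4
  s4 = 0 ⊢ ·
Q's transition system — 5 states:
  t0 = b.((0 + 0) | 0\{a}) + b.b.a.0 ⊢ =b=> t1, =b=> t2
  t1 = (0 + 0) | 0\{a} ⊢ ·
  t2 = b.a.0 ⊢ =b=> t3
  t3 = a.0 ⊢ =a=> t4
  t4 = 0 ⊢ ·
Run σ = ⟨a⟩ on P: start {s0}
  after a @ step 1: {s1}
  — P admits the full trace.
Run σ = ⟨a⟩ on Q: start {t0}
  after a @ step 1: no successor for Q

a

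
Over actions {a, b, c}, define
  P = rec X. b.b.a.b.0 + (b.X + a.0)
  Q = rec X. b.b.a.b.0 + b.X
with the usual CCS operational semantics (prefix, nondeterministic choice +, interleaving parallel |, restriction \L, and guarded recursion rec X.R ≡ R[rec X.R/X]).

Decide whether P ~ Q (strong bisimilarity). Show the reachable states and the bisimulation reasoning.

P's transition system — 5 states:
  u0 = rec X. b.b.a.b.0 + (b.X + a.0) ⊢ =a=> u1, =b=> u0, =b=> u2
  u1 = 0 ⊢ deadlocked
  u2 = b.a.b.0 ⊢ =b=> u3
  u3 = a.b.0 ⊢ =a=> u4
  u4 = b.0 ⊢ =b=> u1
Q's transition system — 5 states:
  v0 = rec X. b.b.a.b.0 + b.X ⊢ =b=> v0, =b=> v1
  v1 = b.a.b.0 ⊢ =b=> v2
  v2 = a.b.0 ⊢ =a=> v3
  v3 = b.0 ⊢ =b=> v4
  v4 = 0 ⊢ deadlocked
Partition-refinement fixed point:
  B0 = {u0}
  B1 = {u1, v4}
  B2 = {u2, v1}
  B3 = {u3, v2}
  B4 = {u4, v3}
  B5 = {v0}
u0 ∈ B0, v0 ∈ B5 → different blocks

not bisimilar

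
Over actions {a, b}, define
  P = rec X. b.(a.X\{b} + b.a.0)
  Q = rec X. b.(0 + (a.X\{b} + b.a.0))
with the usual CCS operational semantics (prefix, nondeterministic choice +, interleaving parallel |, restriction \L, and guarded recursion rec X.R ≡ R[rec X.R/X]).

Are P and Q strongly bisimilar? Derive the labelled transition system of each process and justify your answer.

LTS(P): 5 reachable states
  u0 = rec X. b.(a.X\{b} + b.a.0) → =b=> u1
  u1 = a.(rec X. b.(a.X\{b} + b.a.0))\{b} + b.a.0 → =a=> u2, =b=> u3
  u2 = (rec X. b.(a.X\{b} + b.a.0))\{b} → (no moves)
  u3 = a.0 → =a=> u4
  u4 = 0 → (no moves)
LTS(Q): 5 reachable states
  v0 = rec X. b.(0 + (a.X\{b} + b.a.0)) → =b=> v1
  v1 = 0 + (a.(rec X. b.(0 + (a.X\{b} + b.a.0)))\{b} + b.a.0) → =a=> v2, =b=> v3
  v2 = (rec X. b.(0 + (a.X\{b} + b.a.0)))\{b} → (no moves)
  v3 = a.0 → =a=> v4
  v4 = 0 → (no moves)
Partition-refinement fixed point:
  B0 = {u0, v0}
  B1 = {u1, v1}
  B2 = {u3, v3}
  B3 = {u2, u4, v2, v4}
u0 ∈ B0, v0 ∈ B0 → same block

bisimilar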